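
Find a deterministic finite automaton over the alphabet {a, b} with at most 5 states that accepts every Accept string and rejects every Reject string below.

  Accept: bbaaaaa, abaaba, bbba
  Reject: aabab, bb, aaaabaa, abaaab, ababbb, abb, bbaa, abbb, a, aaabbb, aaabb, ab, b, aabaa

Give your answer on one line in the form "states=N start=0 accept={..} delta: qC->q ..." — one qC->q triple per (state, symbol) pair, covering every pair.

states=3 start=0 accept={2} delta: 0a->0 0b->1 1a->2 1b->1 2a->1 2b->0

Fold the examples into a partial DFA from state 0: repeatedly fix the first undefined (state, symbol) met by the shortest-then-alphabetical prefix, trying targets in increasing order and rejecting any under which an Accept and a Reject string meet in one state with the same remainder; add a state when all current targets are rejected. Accepting states are where Accept strings end.
a: 0a undefined. 0a->0: ok.
b: 0b undefined. 0b->0: no, bbaaaaa/aabab meet in 0. Open state 1: 0b->1.
bb: 1b undefined. 1b->0: no, bbaaaaa/bb meet in 0. 1b->1: ok.
aba: 1a undefined. 1a->0: no, bbaaaaa/aaaabaa meet in 0. 1a->1: no, bbaaaaa/aabab meet in 1. Open state 2: 1a->2.
abaa: 2a undefined. 2a->0: no, bbaaaaa/aaaabaa meet in 0. 2a->1: ok.
abab: 2b undefined. 2b->0: ok.
All examples now run through 3 states with every (state, symbol) defined. Accept strings end in {2}, Reject strings end in {0,1}; accept={2}.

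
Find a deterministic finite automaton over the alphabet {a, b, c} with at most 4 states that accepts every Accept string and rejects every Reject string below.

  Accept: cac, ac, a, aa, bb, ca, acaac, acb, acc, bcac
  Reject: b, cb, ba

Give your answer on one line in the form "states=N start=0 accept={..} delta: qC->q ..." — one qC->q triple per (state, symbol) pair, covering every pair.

states=3 start=0 accept={0,1} delta: 0a->1 0b->2 0c->0 1a->0 1b->0 1c->1 2a->2 2b->0 2c->0

Grow the machine one transition at a time. Run the examples from 0; the earliest place one falls off (shortest prefix, ties alphabetical) gets sent to the lowest-numbered state that keeps every Accept/Reject pair distinguishable — a pair clashes when both reach the same state with identical unread suffix — and to a fresh state only if none does.
a: 0a undefined. 0a->0: no, acb/cb meet in 0 with "cb" left. Open state 1: 0a->1.
b: 0b undefined. 0b->0: no, a/ba meet in 1. 0b->1: no, a/b meet in 1. Open state 2: 0b->2.
c: 0c undefined. 0c->0: ok.
aa: 1a undefined. 1a->0: ok.
ac: 1c undefined. 1c->0: no, acb/b meet in 2. 1c->1: ok.
ba: 2a undefined. 2a->0: no, aa/ba meet in 0. 2a->1: no, cac/ba meet in 1. 2a->2: ok.
bb: 2b undefined. 2b->0: ok.
bc: 2c undefined. 2c->0: ok.
acb: 1b undefined. 1b->0: ok.
All examples now run through 3 states with every (state, symbol) defined. Accept strings end in {0,1}, Reject strings end in {2}; accept={0,1}.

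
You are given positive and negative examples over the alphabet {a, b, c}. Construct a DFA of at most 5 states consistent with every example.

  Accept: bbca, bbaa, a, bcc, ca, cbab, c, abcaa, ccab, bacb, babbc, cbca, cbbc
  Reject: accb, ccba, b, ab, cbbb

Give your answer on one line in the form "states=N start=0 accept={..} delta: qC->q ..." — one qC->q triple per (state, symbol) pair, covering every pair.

states=5 start=0 accept={0,2,3} delta: 0a->0 0b->1 0c->2 1a->0 1b->0 1c->0 2a->0 2b->3 2c->3 3a->1 3b->4 3c->0 4a->1 4b->1 4c->0

Fold the examples into a partial DFA from state 0: repeatedly fix the first undefined (state, symbol) met by the shortest-then-alphabetical prefix, trying targets in increasing order and rejecting any under which an Accept and a Reject string meet in one state with the same remainder; add a state when all current targets are rejected. Accepting states are where Accept strings end.
a: 0a undefined. 0a->0: ok.
b: 0b undefined. 0b->0: no, bbaa/b meet in 0. Open state 1: 0b->1.
c: 0c undefined. 0c->0: no, ccab/accb meet in 1. 0c->1: no, c/b meet in 1. Open state 2: 0c->2.
ba: 1a undefined. 1a->0: ok.
bb: 1b undefined. 1b->0: ok.
bc: 1c undefined. 1c->0: ok.
ca: 2a undefined. 2a->0: ok.
cb: 2b undefined. 2b->0: no, bbca/cbbb meet in 0. 2b->1: no, cbab/b meet in 1. 2b->2: no, bcc/cbbb meet in 2. Open state 3: 2b->3.
cc: 2c undefined. 2c->0: no, bbca/ccba meet in 0. 2c->1: no, bbca/accb meet in 0. 2c->2: no, ccab/b meet in 1. 2c->3: ok.
cba: 3a undefined. 3a->0: no, cbab/b meet in 1. 3a->1: ok.
cbb: 3b undefined. 3b->0: no, bbca/accb meet in 0. 3b->1: no, bbca/ccba meet in 0. 3b->2: no, bbca/ccba meet in 0. 3b->3: no, bacb/accb meet in 3. Open state 4: 3b->4.
cbc: 3c undefined. 3c->0: ok.
cbbb: 4b undefined. 4b->0: no, bbca/cbbb meet in 0. 4b->1: ok.
cbbc: 4c undefined. 4c->0: ok.
ccba: 4a undefined. 4a->0: no, bbca/ccba meet in 0. 4a->1: ok.
All examples now run through 5 states with every (state, symbol) defined. Accept strings end in {0,2,3}, Reject strings end in {1,4}; accept={0,2,3}.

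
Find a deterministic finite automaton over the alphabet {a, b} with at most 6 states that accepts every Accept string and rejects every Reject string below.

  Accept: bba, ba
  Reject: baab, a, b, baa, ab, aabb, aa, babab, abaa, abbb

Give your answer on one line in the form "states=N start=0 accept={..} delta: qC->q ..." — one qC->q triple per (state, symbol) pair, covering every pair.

states=3 start=0 accept={2} delta: 0a->0 0b->1 1a->2 1b->1 2a->0 2b->0

Grow the machine one transition at a time. Run the examples from 0; the earliest place one falls off (shortest prefix, ties alphabetical) gets sent to the lowest-numbered state that keeps every Accept/Reject pair distinguishable — a pair clashes when both reach the same state with identical unread suffix — and to a fresh state only if none does.
a: 0a undefined. 0a->0: ok.
b: 0b undefined. 0b->0: no, bba/baab meet in 0. Open state 1: 0b->1.
ba: 1a undefined. 1a->0: no, ba/a meet in 0. 1a->1: no, ba/b meet in 1. Open state 2: 1a->2.
bb: 1b undefined. 1b->0: no, bba/a meet in 0. 1b->1: ok.
baa: 2a undefined. 2a->0: ok.
bab: 2b undefined. 2b->0: ok.
All examples now run through 3 states with every (state, symbol) defined. Accept strings end in {2}, Reject strings end in {0,1}; accept={2}.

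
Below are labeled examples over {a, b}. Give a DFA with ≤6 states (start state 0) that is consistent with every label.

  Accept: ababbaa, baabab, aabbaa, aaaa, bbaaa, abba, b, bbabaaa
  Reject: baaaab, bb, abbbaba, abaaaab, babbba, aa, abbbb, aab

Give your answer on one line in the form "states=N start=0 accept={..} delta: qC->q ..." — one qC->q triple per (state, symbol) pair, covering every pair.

states=5 start=0 accept={0,1,4} delta: 0a->1 0b->1 1a->2 1b->2 2a->3 2b->3 3a->0 3b->4 4a->3 4b->2

State merging on the prefix tree: take the shortest (then alphabetical) example prefix whose next move is undefined and point that move at state 0, else 1, else 2, ...; a target is out if some Accept/Reject pair would then sit in one state with the same input left (inseparable). If every existing state is out, open a new one.
a: 0a undefined. 0a->0: no, aaaa/aa meet in 0. Open state 1: 0a->1.
b: 0b undefined. 0b->0: no, b/bb meet in 0. 0b->1: ok.
aa: 1a undefined. 1a->0: no, aaaa/aa meet in 0. 1a->1: no, aaaa/aa meet in 1. Open state 2: 1a->2.
ab: 1b undefined. 1b->0: no, abba/aa meet in 2. 1b->1: no, abba/aa meet in 2. 1b->2: ok.
aaa: 2a undefined. 2a->0: no, ababbaa/abaaaab meet in 1. 2a->1: no, baabab/baaaab meet in 2. 2a->2: no, aaaa/bb meet in 2. Open state 3: 2a->3.
aab: 2b undefined. 2b->0: no, aabbaa/babbba meet in 3. 2b->1: no, abba/bb meet in 2. 2b->2: no, abba/babbba meet in 3. 2b->3: ok.
aaaa: 3a undefined. 3a->0: ok.
aabb: 3b undefined. 3b->0: no, ababbaa/abbbaba meet in 3. 3b->1: no, ababbaa/abbbaba meet in 0. 3b->2: no, baabab/baaaab meet in 2. 3b->3: no, aaaa/babbba meet in 0. Open state 4: 3b->4.
aabba: 4a undefined. 4a->0: no, bbabaaa/baaaab meet in 2. 4a->1: no, baabab/baaaab meet in 2. 4a->2: no, baabab/abaaaab meet in 3. 4a->3: ok.
ababb: 4b undefined. 4b->0: no, ababbaa/baaaab meet in 2. 4b->1: no, ababbaa/abbbaba meet in 3. 4b->2: ok.
All examples now run through 5 states with every (state, symbol) defined. Accept strings end in {0,1,4}, Reject strings end in {2,3}; accept={0,1,4}.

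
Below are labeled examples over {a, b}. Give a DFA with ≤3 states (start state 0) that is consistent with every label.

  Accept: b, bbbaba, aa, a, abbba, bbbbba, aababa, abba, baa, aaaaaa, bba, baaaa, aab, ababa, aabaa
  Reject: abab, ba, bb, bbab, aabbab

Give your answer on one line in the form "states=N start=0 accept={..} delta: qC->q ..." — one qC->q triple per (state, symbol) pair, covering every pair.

states=3 start=0 accept={0,1} delta: 0a->0 0b->1 1a->2 1b->2 2a->1 2b->2

Grow the machine one transition at a time. Run the examples from 0; the earliest place one falls off (shortest prefix, ties alphabetical) gets sent to the lowest-numbered state that keeps every Accept/Reject pair distinguishable — a pair clashes when both reach the same state with identical unread suffix — and to a fresh state only if none does.
a: 0a undefined. 0a->0: ok.
b: 0b undefined. 0b->0: no, b/abab meet in 0. Open state 1: 0b->1.
ba: 1a undefined. 1a->0: no, b/abab meet in 1. 1a->1: no, b/ba meet in 1. Open state 2: 1a->2.
bb: 1b undefined. 1b->0: no, b/bbab meet in 1. 1b->1: no, b/bb meet in 1. 1b->2: ok.
baa: 2a undefined. 2a->0: no, b/bbab meet in 1. 2a->1: ok.
bbb: 2b undefined. 2b->0: no, bbbaba/ba meet in 2. 2b->1: no, b/abab meet in 1. 2b->2: ok.
All examples now run through 3 states with every (state, symbol) defined. Accept strings end in {0,1}, Reject strings end in {2}; accept={0,1}.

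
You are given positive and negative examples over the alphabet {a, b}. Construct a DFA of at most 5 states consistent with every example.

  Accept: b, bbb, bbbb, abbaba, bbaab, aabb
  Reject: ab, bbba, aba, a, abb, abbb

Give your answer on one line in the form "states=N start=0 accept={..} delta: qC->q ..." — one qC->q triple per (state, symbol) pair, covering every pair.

states=4 start=0 accept={0} delta: 0a->1 0b->0 1a->0 1b->2 2a->1 2b->3 3a->3 3b->1

Fold the examples into a partial DFA from state 0: repeatedly fix the first undefined (state, symbol) met by the shortest-then-alphabetical prefix, trying targets in increasing order and rejecting any under which an Accept and a Reject string meet in one state with the same remainder; add a state when all current targets are rejected. Accepting states are where Accept strings end.
a: 0a undefined. 0a->0: no, b/ab meet in 0 with "b" left. Open state 1: 0a->1.
b: 0b undefined. 0b->0: ok.
aa: 1a undefined. 1a->0: ok.
ab: 1b undefined. 1b->0: no, b/ab meet in 0. 1b->1: no, b/aba meet in 0. Open state 2: 1b->2.
aba: 2a undefined. 2a->0: no, b/aba meet in 0. 2a->1: ok.
abb: 2b undefined. 2b->0: no, b/abb meet in 0. 2b->1: no, abbaba/bbba meet in 1. 2b->2: no, abbaba/bbba meet in 1. Open state 3: 2b->3.
abba: 3a undefined. 3a->0: no, abbaba/bbba meet in 1. 3a->1: no, abbaba/bbba meet in 1. 3a->2: no, abbaba/ab meet in 2. 3a->3: ok.
abbb: 3b undefined. 3b->0: no, b/abbb meet in 0. 3b->1: ok.
All examples now run through 4 states with every (state, symbol) defined. Accept strings end in {0}, Reject strings end in {1,2,3}; accept={0}.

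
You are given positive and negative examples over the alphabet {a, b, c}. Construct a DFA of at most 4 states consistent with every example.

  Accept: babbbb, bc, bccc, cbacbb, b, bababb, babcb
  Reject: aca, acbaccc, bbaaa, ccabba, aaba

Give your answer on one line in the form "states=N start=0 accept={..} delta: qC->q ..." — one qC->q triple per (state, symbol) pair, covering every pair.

states=2 start=0 accept={1} delta: 0a->0 0b->1 0c->0 1a->0 1b->1 1c->1

Grow the machine one transition at a time. Run the examples from 0; the earliest place one falls off (shortest prefix, ties alphabetical) gets sent to the lowest-numbered state that keeps every Accept/Reject pair distinguishable — a pair clashes when both reach the same state with identical unread suffix — and to a fresh state only if none does.
a: 0a undefined. 0a->0: ok.
b: 0b undefined. 0b->0: no, babbbb/bbaaa meet in 0. Open state 1: 0b->1.
c: 0c undefined. 0c->0: ok.
ba: 1a undefined. 1a->0: ok.
bb: 1b undefined. 1b->0: no, babbbb/aca meet in 0. 1b->1: ok.
bc: 1c undefined. 1c->0: no, bc/aca meet in 0. 1c->1: ok.
All examples now run through 2 states with every (state, symbol) defined. Accept strings end in {1}, Reject strings end in {0}; accept={1}.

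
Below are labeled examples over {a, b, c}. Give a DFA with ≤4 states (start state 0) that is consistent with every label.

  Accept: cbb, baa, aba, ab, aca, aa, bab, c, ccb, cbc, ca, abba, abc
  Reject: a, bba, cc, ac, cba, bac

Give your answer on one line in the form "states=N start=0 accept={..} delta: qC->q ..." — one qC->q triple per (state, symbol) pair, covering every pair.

states=4 start=0 accept={0,2,3} delta: 0a->1 0b->0 0c->2 1a->0 1b->3 1c->1 2a->0 2b->0 2c->1 3a->0 3b->1 3c->0

Fold the examples into a partial DFA from state 0: repeatedly fix the first undefined (state, symbol) met by the shortest-then-alphabetical prefix, trying targets in increasing order and rejecting any under which an Accept and a Reject string meet in one state with the same remainder; add a state when all current targets are rejected. Accepting states are where Accept strings end.
a: 0a undefined. 0a->0: no, aa/a meet in 0. Open state 1: 0a->1.
b: 0b undefined. 0b->0: ok.
c: 0c undefined. 0c->0: no, cbb/cc meet in 0. 0c->1: no, aba/cba meet in 1 with "ba" left. Open state 2: 0c->2.
aa: 1a undefined. 1a->0: ok.
ab: 1b undefined. 1b->0: no, aba/a meet in 1. 1b->1: no, ab/a meet in 1. 1b->2: no, abba/cba meet in 2 with "ba" left. Open state 3: 1b->3.
ac: 1c undefined. 1c->0: no, baa/ac meet in 0. 1c->1: ok.
ca: 2a undefined. 2a->0: ok.
cb: 2b undefined. 2b->0: ok.
cc: 2c undefined. 2c->0: no, cbb/cc meet in 0. 2c->1: ok.
aba: 3a undefined. 3a->0: ok.
abb: 3b undefined. 3b->0: no, abba/a meet in 1. 3b->1: ok.
abc: 3c undefined. 3c->0: ok.
All examples now run through 4 states with every (state, symbol) defined. Accept strings end in {0,2,3}, Reject strings end in {1}; accept={0,2,3}.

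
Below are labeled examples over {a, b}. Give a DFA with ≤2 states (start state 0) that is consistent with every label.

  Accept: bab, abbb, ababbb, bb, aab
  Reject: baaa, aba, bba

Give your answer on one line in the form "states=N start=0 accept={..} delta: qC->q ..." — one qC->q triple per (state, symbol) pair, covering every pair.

Grow the machine one transition at a time. Run the examples from 0; the earliest place one falls off (shortest prefix, ties alphabetical) gets sent to the lowest-numbered state that keeps every Accept/Reject pair distinguishable — a pair clashes when both reach the same state with identical unread suffix — and to a fresh state only if none does.
a: 0a undefined. 0a->0: ok.
b: 0b undefined. 0b->0: no, bab/baaa meet in 0. Open state 1: 0b->1.
ba: 1a undefined. 1a->0: ok.
bb: 1b undefined. 1b->0: no, bb/baaa meet in 0. 1b->1: ok.
All examples now run through 2 states with every (state, symbol) defined. Accept strings end in {1}, Reject strings end in {0}; accept={1}.

states=2 start=0 accept={1} delta: 0a->0 0b->1 1a->0 1b->1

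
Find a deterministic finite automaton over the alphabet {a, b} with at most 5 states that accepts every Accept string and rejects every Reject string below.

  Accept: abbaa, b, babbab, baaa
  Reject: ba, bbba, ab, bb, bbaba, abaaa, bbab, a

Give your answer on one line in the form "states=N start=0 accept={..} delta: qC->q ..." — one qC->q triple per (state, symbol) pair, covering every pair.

Fold the examples into a partial DFA from state 0: repeatedly fix the first undefined (state, symbol) met by the shortest-then-alphabetical prefix, trying targets in increasing order and rejecting any under which an Accept and a Reject string meet in one state with the same remainder; add a state when all current targets are rejected. Accepting states are where Accept strings end.
a: 0a undefined. 0a->0: no, b/ab meet in 0 with "b" left. Open state 1: 0a->1.
b: 0b undefined. 0b->0: no, b/bb meet in 0. 0b->1: no, b/a meet in 1. Open state 2: 0b->2.
ab: 1b undefined. 1b->0: ok.
ba: 2a undefined. 2a->0: no, abbaa/a meet in 1. 2a->1: no, babbab/ab meet in 0. 2a->2: no, abbaa/ba meet in 2. Open state 3: 2a->3.
bb: 2b undefined. 2b->0: ok.
baa: 3a undefined. 3a->0: no, abbaa/ab meet in 0. 3a->1: no, abbaa/bbaba meet in 1. 3a->2: no, baaa/ba meet in 3. 3a->3: no, abbaa/ba meet in 3. Open state 4: 3a->4.
bab: 3b undefined. 3b->0: no, babbab/ab meet in 0. 3b->1: no, babbab/ab meet in 0. 3b->2: no, babbab/ab meet in 0. 3b->3: ok.
abaa: 1a undefined. 1a->0: ok.
baaa: 4a undefined. 4a->0: no, baaa/ab meet in 0. 4a->1: no, baaa/bbaba meet in 1. 4a->2: ok.
babbab: 4b undefined. 4b->0: no, babbab/ab meet in 0. 4b->1: no, babbab/bbaba meet in 1. 4b->2: ok.
All examples now run through 5 states with every (state, symbol) defined. Accept strings end in {2,4}, Reject strings end in {0,1,3}; accept={2,4}.

states=5 start=0 accept={2,4} delta: 0a->1 0b->2 1a->0 1b->0 2a->3 2b->0 3a->4 3b->3 4a->2 4b->2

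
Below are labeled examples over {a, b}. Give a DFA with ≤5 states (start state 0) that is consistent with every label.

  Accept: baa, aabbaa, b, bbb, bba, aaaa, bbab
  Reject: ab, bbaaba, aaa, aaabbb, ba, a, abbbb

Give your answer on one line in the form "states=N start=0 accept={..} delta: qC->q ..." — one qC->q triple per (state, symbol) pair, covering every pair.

states=4 start=0 accept={0,2,3} delta: 0a->1 0b->2 1a->0 1b->1 2a->1 2b->3 3a->3 3b->0

Fold the examples into a partial DFA from state 0: repeatedly fix the first undefined (state, symbol) met by the shortest-then-alphabetical prefix, trying targets in increasing order and rejecting any under which an Accept and a Reject string meet in one state with the same remainder; add a state when all current targets are rejected. Accepting states are where Accept strings end.
a: 0a undefined. 0a->0: no, b/ab meet in 0 with "b" left. Open state 1: 0a->1.
b: 0b undefined. 0b->0: no, bba/ba meet in 1. 0b->1: no, baa/aaa meet in 1 with "aa" left. Open state 2: 0b->2.
aa: 1a undefined. 1a->0: ok.
ab: 1b undefined. 1b->0: no, bbb/abbbb meet in 2 with "bb" left. 1b->1: ok.
ba: 2a undefined. 2a->0: no, baa/ab meet in 1. 2a->1: ok.
bb: 2b undefined. 2b->0: no, bba/ab meet in 1. 2b->1: no, baa/bbaaba meet in 0. 2b->2: no, bba/ab meet in 1. Open state 3: 2b->3.
bba: 3a undefined. 3a->0: no, baa/bbaaba meet in 0. 3a->1: no, bba/ab meet in 1. 3a->2: no, baa/bbaaba meet in 0. 3a->3: ok.
bbb: 3b undefined. 3b->0: ok.
All examples now run through 4 states with every (state, symbol) defined. Accept strings end in {0,2,3}, Reject strings end in {1}; accept={0,2,3}.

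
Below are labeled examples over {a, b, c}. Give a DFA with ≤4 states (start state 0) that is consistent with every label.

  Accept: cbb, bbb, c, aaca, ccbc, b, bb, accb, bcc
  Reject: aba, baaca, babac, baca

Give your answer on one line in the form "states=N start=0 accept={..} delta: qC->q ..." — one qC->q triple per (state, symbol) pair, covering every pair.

states=3 start=0 accept={0,1} delta: 0a->0 0b->1 0c->0 1a->2 1b->0 1c->0 2a->2 2b->1 2c->2

Grow the machine one transition at a time. Run the examples from 0; the earliest place one falls off (shortest prefix, ties alphabetical) gets sent to the lowest-numbered state that keeps every Accept/Reject pair distinguishable — a pair clashes when both reach the same state with identical unread suffix — and to a fresh state only if none does.
a: 0a undefined. 0a->0: ok.
b: 0b undefined. 0b->0: no, bbb/aba meet in 0. Open state 1: 0b->1.
c: 0c undefined. 0c->0: ok.
ba: 1a undefined. 1a->0: no, c/aba meet in 0. 1a->1: no, b/aba meet in 1. Open state 2: 1a->2.
bb: 1b undefined. 1b->0: ok.
bc: 1c undefined. 1c->0: ok.
baa: 2a undefined. 2a->0: no, cbb/baaca meet in 0. 2a->1: no, cbb/baaca meet in 0. 2a->2: ok.
bab: 2b undefined. 2b->0: no, cbb/babac meet in 0. 2b->1: ok.
bac: 2c undefined. 2c->0: no, cbb/baaca meet in 0. 2c->1: no, bbb/babac meet in 1. 2c->2: ok.
All examples now run through 3 states with every (state, symbol) defined. Accept strings end in {0,1}, Reject strings end in {2}; accept={0,1}.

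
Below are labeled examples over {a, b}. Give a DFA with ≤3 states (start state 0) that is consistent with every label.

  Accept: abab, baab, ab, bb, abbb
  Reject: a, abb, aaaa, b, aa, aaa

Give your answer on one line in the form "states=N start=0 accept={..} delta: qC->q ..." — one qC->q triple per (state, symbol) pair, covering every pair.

states=3 start=0 accept={2} delta: 0a->1 0b->1 1a->0 1b->2 2a->1 2b->1

State merging on the prefix tree: take the shortest (then alphabetical) example prefix whose next move is undefined and point that move at state 0, else 1, else 2, ...; a target is out if some Accept/Reject pair would then sit in one state with the same input left (inseparable). If every existing state is out, open a new one.
a: 0a undefined. 0a->0: no, ab/b meet in 0 with "b" left. Open state 1: 0a->1.
b: 0b undefined. 0b->0: no, bb/b meet in 0. 0b->1: ok.
aa: 1a undefined. 1a->0: ok.
ab: 1b undefined. 1b->0: no, abab/aaaa meet in 0. 1b->1: no, abab/a meet in 1. Open state 2: 1b->2.
aba: 2a undefined. 2a->0: no, abab/a meet in 1. 2a->1: ok.
abb: 2b undefined. 2b->0: no, abbb/a meet in 1. 2b->1: ok.
All examples now run through 3 states with every (state, symbol) defined. Accept strings end in {2}, Reject strings end in {0,1}; accept={2}.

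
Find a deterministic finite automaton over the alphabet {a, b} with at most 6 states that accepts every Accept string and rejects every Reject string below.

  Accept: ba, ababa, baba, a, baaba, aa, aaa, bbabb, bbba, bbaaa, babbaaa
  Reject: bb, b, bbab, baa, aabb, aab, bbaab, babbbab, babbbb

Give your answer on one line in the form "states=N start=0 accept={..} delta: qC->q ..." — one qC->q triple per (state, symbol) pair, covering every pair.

State merging on the prefix tree: take the shortest (then alphabetical) example prefix whose next move is undefined and point that move at state 0, else 1, else 2, ...; a target is out if some Accept/Reject pair would then sit in one state with the same input left (inseparable). If every existing state is out, open a new one.
a: 0a undefined. 0a->0: ok.
b: 0b undefined. 0b->0: no, ba/bb meet in 0. Open state 1: 0b->1.
ba: 1a undefined. 1a->0: no, ba/baa meet in 0. 1a->1: no, ba/b meet in 1. Open state 2: 1a->2.
bb: 1b undefined. 1b->0: no, a/bb meet in 0. 1b->1: ok.
baa: 2a undefined. 2a->0: no, a/baa meet in 0. 2a->1: ok.
bab: 2b undefined. 2b->0: no, ababa/bbab meet in 0. 2b->1: no, bbabb/bb meet in 1. 2b->2: no, ba/bbab meet in 2. Open state 3: 2b->3.
baba: 3a undefined. 3a->0: ok.
babb: 3b undefined. 3b->0: ok.
All examples now run through 4 states with every (state, symbol) defined. Accept strings end in {0,2}, Reject strings end in {1,3}; accept={0,2}.

states=4 start=0 accept={0,2} delta: 0a->0 0b->1 1a->2 1b->1 2a->1 2b->3 3a->0 3b->0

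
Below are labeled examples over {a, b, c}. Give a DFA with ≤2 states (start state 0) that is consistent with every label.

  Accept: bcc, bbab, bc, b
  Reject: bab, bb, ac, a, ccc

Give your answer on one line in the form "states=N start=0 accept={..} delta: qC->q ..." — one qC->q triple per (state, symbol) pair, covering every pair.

states=2 start=0 accept={1} delta: 0a->0 0b->1 0c->0 1a->1 1b->0 1c->1

State merging on the prefix tree: take the shortest (then alphabetical) example prefix whose next move is undefined and point that move at state 0, else 1, else 2, ...; a target is out if some Accept/Reject pair would then sit in one state with the same input left (inseparable). If every existing state is out, open a new one.
a: 0a undefined. 0a->0: ok.
b: 0b undefined. 0b->0: no, bbab/bab meet in 0. Open state 1: 0b->1.
c: 0c undefined. 0c->0: ok.
ba: 1a undefined. 1a->0: no, b/bab meet in 1. 1a->1: ok.
bb: 1b undefined. 1b->0: ok.
bc: 1c undefined. 1c->0: no, bcc/bab meet in 0. 1c->1: ok.
All examples now run through 2 states with every (state, symbol) defined. Accept strings end in {1}, Reject strings end in {0}; accept={1}.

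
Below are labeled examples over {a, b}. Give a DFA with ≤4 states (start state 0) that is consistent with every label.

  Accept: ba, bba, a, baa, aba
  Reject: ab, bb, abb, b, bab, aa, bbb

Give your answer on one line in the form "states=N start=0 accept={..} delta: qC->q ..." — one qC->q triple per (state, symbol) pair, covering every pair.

Fold the examples into a partial DFA from state 0: repeatedly fix the first undefined (state, symbol) met by the shortest-then-alphabetical prefix, trying targets in increasing order and rejecting any under which an Accept and a Reject string meet in one state with the same remainder; add a state when all current targets are rejected. Accepting states are where Accept strings end.
a: 0a undefined. 0a->0: no, a/aa meet in 0. Open state 1: 0a->1.
b: 0b undefined. 0b->0: no, baa/aa meet in 1 with "a" left. 0b->1: no, ba/aa meet in 1 with "a" left. Open state 2: 0b->2.
aa: 1a undefined. 1a->0: ok.
ab: 1b undefined. 1b->0: ok.
ba: 2a undefined. 2a->0: no, ba/ab meet in 0. 2a->1: no, baa/ab meet in 0. 2a->2: no, ba/abb meet in 2. Open state 3: 2a->3.
bb: 2b undefined. 2b->0: ok.
baa: 3a undefined. 3a->0: no, baa/ab meet in 0. 3a->1: ok.
bab: 3b undefined. 3b->0: ok.
All examples now run through 4 states with every (state, symbol) defined. Accept strings end in {1,3}, Reject strings end in {0,2}; accept={1,3}.

states=4 start=0 accept={1,3} delta: 0a->1 0b->2 1a->0 1b->0 2a->3 2b->0 3a->1 3b->0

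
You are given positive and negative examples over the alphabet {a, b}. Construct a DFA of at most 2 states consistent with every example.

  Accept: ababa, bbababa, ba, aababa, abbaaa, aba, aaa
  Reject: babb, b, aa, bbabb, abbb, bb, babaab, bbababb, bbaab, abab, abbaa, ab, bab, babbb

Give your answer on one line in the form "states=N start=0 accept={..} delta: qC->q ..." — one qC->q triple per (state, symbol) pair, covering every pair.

State merging on the prefix tree: take the shortest (then alphabetical) example prefix whose next move is undefined and point that move at state 0, else 1, else 2, ...; a target is out if some Accept/Reject pair would then sit in one state with the same input left (inseparable). If every existing state is out, open a new one.
a: 0a undefined. 0a->0: no, aaa/aa meet in 0. Open state 1: 0a->1.
b: 0b undefined. 0b->0: ok.
aa: 1a undefined. 1a->0: ok.
ab: 1b undefined. 1b->0: ok.
All examples now run through 2 states with every (state, symbol) defined. Accept strings end in {1}, Reject strings end in {0}; accept={1}.

states=2 start=0 accept={1} delta: 0a->1 0b->0 1a->0 1b->0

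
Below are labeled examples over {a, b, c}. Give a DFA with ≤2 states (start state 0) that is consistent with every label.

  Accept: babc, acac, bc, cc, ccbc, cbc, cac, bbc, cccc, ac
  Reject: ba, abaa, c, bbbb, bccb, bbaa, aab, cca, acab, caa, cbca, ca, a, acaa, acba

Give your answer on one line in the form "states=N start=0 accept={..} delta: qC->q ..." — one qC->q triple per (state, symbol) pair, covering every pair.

Grow the machine one transition at a time. Run the examples from 0; the earliest place one falls off (shortest prefix, ties alphabetical) gets sent to the lowest-numbered state that keeps every Accept/Reject pair distinguishable — a pair clashes when both reach the same state with identical unread suffix — and to a fresh state only if none does.
a: 0a undefined. 0a->0: no, ac/c meet in 0 with "c" left. Open state 1: 0a->1.
b: 0b undefined. 0b->0: no, bc/c meet in 0 with "c" left. 0b->1: ok.
c: 0c undefined. 0c->0: no, cc/c meet in 0. 0c->1: ok.
aa: 1a undefined. 1a->0: no, cac/c meet in 1. 1a->1: ok.
ab: 1b undefined. 1b->0: no, babc/ba meet in 1. 1b->1: ok.
ac: 1c undefined. 1c->0: ok.
All examples now run through 2 states with every (state, symbol) defined. Accept strings end in {0}, Reject strings end in {1}; accept={0}.

states=2 start=0 accept={0} delta: 0a->1 0b->1 0c->1 1a->1 1b->1 1c->0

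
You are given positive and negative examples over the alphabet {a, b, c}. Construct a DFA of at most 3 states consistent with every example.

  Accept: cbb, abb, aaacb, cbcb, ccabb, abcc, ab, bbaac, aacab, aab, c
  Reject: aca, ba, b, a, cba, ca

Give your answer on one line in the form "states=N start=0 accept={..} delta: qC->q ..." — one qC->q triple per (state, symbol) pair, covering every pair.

states=3 start=0 accept={2} delta: 0a->1 0b->0 0c->2 1a->1 1b->2 1c->2 2a->1 2b->2 2c->1

State merging on the prefix tree: take the shortest (then alphabetical) example prefix whose next move is undefined and point that move at state 0, else 1, else 2, ...; a target is out if some Accept/Reject pair would then sit in one state with the same input left (inseparable). If every existing state is out, open a new one.
a: 0a undefined. 0a->0: no, ab/b meet in 0 with "b" left. Open state 1: 0a->1.
b: 0b undefined. 0b->0: ok.
c: 0c undefined. 0c->0: no, cbb/b meet in 0. 0c->1: no, c/ba meet in 1. Open state 2: 0c->2.
aa: 1a undefined. 1a->0: no, aab/b meet in 0. 1a->1: ok.
ab: 1b undefined. 1b->0: no, abb/b meet in 0. 1b->1: no, abb/ba meet in 1. 1b->2: ok.
ac: 1c undefined. 1c->0: no, aaacb/b meet in 0. 1c->1: no, bbaac/aca meet in 1. 1c->2: ok.
ca: 2a undefined. 2a->0: no, aacab/aca meet in 0. 2a->1: ok.
cb: 2b undefined. 2b->0: no, cbb/b meet in 0. 2b->1: no, abb/aca meet in 1. 2b->2: ok.
cc: 2c undefined. 2c->0: no, cbcb/b meet in 0. 2c->1: ok.
All examples now run through 3 states with every (state, symbol) defined. Accept strings end in {2}, Reject strings end in {0,1}; accept={2}.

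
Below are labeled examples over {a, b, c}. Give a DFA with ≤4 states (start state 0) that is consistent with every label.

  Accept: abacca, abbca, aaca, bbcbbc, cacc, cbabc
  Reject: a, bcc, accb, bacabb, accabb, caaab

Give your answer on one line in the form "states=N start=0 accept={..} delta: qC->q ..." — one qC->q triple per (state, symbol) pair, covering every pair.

Fold the examples into a partial DFA from state 0: repeatedly fix the first undefined (state, symbol) met by the shortest-then-alphabetical prefix, trying targets in increasing order and rejecting any under which an Accept and a Reject string meet in one state with the same remainder; add a state when all current targets are rejected. Accepting states are where Accept strings end.
a: 0a undefined. 0a->0: ok.
b: 0b undefined. 0b->0: ok.
c: 0c undefined. 0c->0: no, abacca/a meet in 0. Open state 1: 0c->1.
ca: 1a undefined. 1a->0: no, abbca/a meet in 0. 1a->1: ok.
cb: 1b undefined. 1b->0: ok.
acc: 1c undefined. 1c->0: no, abacca/a meet in 0. 1c->1: no, abacca/bcc meet in 1. Open state 2: 1c->2.
acca: 2a undefined. 2a->0: no, abacca/a meet in 0. 2a->1: ok.
accb: 2b undefined. 2b->0: ok.
cacc: 2c undefined. 2c->0: no, cacc/a meet in 0. 2c->1: ok.
All examples now run through 3 states with every (state, symbol) defined. Accept strings end in {1}, Reject strings end in {0,2}; accept={1}.

states=3 start=0 accept={1} delta: 0a->0 0b->0 0c->1 1a->1 1b->0 1c->2 2a->1 2b->0 2c->1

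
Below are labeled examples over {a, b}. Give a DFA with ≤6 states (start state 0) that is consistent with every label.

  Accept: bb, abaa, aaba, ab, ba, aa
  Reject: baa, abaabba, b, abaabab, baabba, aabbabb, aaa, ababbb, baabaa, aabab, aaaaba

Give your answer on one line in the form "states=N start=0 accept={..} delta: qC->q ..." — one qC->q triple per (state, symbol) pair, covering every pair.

states=6 start=0 accept={2,4} delta: 0a->1 0b->1 1a->2 1b->2 2a->3 2b->1 3a->4 3b->4 4a->0 4b->5 5a->0 5b->0

Grow the machine one transition at a time. Run the examples from 0; the earliest place one falls off (shortest prefix, ties alphabetical) gets sent to the lowest-numbered state that keeps every Accept/Reject pair distinguishable — a pair clashes when both reach the same state with identical unread suffix — and to a fresh state only if none does.
a: 0a undefined. 0a->0: no, abaa/baa meet in 0 with "baa" left. Open state 1: 0a->1.
b: 0b undefined. 0b->0: no, bb/b meet in 0. 0b->1: ok.
aa: 1a undefined. 1a->0: no, abaa/baabaa meet in 1 with "baa" left. 1a->1: no, abaa/baabaa meet in 1 with "baa" left. Open state 2: 1a->2.
ab: 1b undefined. 1b->0: no, bb/ababbb meet in 0. 1b->1: no, bb/b meet in 1. 1b->2: ok.
aaa: 2a undefined. 2a->0: no, abaa/b meet in 1. 2a->1: no, bb/baabaa meet in 2. 2a->2: no, bb/baa meet in 2. Open state 3: 2a->3.
aab: 2b undefined. 2b->0: no, bb/aabab meet in 2. 2b->1: ok.
aaaa: 3a undefined. 3a->0: no, bb/aaaaba meet in 2. 3a->1: no, bb/abaabba meet in 2. 3a->2: no, bb/aaaaba meet in 2. 3a->3: no, abaa/baa meet in 3. Open state 4: 3a->4.
abab: 3b undefined. 3b->0: no, bb/baabba meet in 2. 3b->1: no, bb/aabbabb meet in 2. 3b->2: no, bb/baabba meet in 2. 3b->3: no, abaa/baabba meet in 4. 3b->4: ok.
aaaab: 4b undefined. 4b->0: no, bb/abaabba meet in 2. 4b->1: no, bb/baabba meet in 2. 4b->2: no, bb/abaabba meet in 2. 4b->3: no, abaa/baabba meet in 4. 4b->4: no, abaa/aabbabb meet in 4. Open state 5: 4b->5.
baaba: 4a undefined. 4a->0: ok.
aaaaba: 5a undefined. 5a->0: ok.
abaabb: 5b undefined. 5b->0: ok.
All examples now run through 6 states with every (state, symbol) defined. Accept strings end in {2,4}, Reject strings end in {0,1,3,5}; accept={2,4}.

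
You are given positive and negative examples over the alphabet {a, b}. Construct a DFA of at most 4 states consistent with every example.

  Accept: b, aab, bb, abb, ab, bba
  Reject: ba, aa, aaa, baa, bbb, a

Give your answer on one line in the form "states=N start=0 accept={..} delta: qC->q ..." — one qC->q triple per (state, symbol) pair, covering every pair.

Grow the machine one transition at a time. Run the examples from 0; the earliest place one falls off (shortest prefix, ties alphabetical) gets sent to the lowest-numbered state that keeps every Accept/Reject pair distinguishable — a pair clashes when both reach the same state with identical unread suffix — and to a fresh state only if none does.
a: 0a undefined. 0a->0: ok.
b: 0b undefined. 0b->0: no, b/ba meet in 0. Open state 1: 0b->1.
ba: 1a undefined. 1a->0: ok.
bb: 1b undefined. 1b->0: no, b/bbb meet in 1. 1b->1: no, b/bbb meet in 1. Open state 2: 1b->2.
bba: 2a undefined. 2a->0: no, bba/ba meet in 0. 2a->1: ok.
bbb: 2b undefined. 2b->0: ok.
All examples now run through 3 states with every (state, symbol) defined. Accept strings end in {1,2}, Reject strings end in {0}; accept={1,2}.

states=3 start=0 accept={1,2} delta: 0a->0 0b->1 1a->0 1b->2 2a->1 2b->0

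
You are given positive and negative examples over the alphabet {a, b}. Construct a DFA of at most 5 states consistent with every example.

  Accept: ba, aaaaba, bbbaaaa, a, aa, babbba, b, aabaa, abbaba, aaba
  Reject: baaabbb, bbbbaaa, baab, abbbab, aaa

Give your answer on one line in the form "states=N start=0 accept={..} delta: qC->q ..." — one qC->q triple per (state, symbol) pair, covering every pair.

states=4 start=0 accept={0,1,2} delta: 0a->1 0b->0 1a->2 1b->1 2a->3 2b->3 3a->0 3b->3

State merging on the prefix tree: take the shortest (then alphabetical) example prefix whose next move is undefined and point that move at state 0, else 1, else 2, ...; a target is out if some Accept/Reject pair would then sit in one state with the same input left (inseparable). If every existing state is out, open a new one.
a: 0a undefined. 0a->0: no, a/aaa meet in 0. Open state 1: 0a->1.
b: 0b undefined. 0b->0: ok.
aa: 1a undefined. 1a->0: no, ba/bbbbaaa meet in 1. 1a->1: no, ba/bbbbaaa meet in 1. Open state 2: 1a->2.
ab: 1b undefined. 1b->0: no, b/abbbab meet in 0. 1b->1: ok.
aaa: 2a undefined. 2a->0: no, b/baaabbb meet in 0. 2a->1: no, ba/baaabbb meet in 1. 2a->2: no, bbbaaaa/bbbbaaa meet in 2. Open state 3: 2a->3.
aab: 2b undefined. 2b->0: no, b/baab meet in 0. 2b->1: no, ba/baab meet in 1. 2b->2: no, aa/baab meet in 2. 2b->3: ok.
aaaa: 3a undefined. 3a->0: ok.
baaab: 3b undefined. 3b->0: no, bbbaaaa/baaabbb meet in 0. 3b->1: no, ba/baaabbb meet in 1. 3b->2: no, aa/baaabbb meet in 2. 3b->3: ok.
All examples now run through 4 states with every (state, symbol) defined. Accept strings end in {0,1,2}, Reject strings end in {3}; accept={0,1,2}.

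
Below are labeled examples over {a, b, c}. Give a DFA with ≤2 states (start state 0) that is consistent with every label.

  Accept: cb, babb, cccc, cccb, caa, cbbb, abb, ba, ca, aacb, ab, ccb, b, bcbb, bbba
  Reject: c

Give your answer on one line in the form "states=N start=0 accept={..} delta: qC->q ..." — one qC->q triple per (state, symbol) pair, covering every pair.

Grow the machine one transition at a time. Run the examples from 0; the earliest place one falls off (shortest prefix, ties alphabetical) gets sent to the lowest-numbered state that keeps every Accept/Reject pair distinguishable — a pair clashes when both reach the same state with identical unread suffix — and to a fresh state only if none does.
a: 0a undefined. 0a->0: ok.
b: 0b undefined. 0b->0: ok.
c: 0c undefined. 0c->0: no, cb/c meet in 0. Open state 1: 0c->1.
ca: 1a undefined. 1a->0: ok.
cb: 1b undefined. 1b->0: ok.
cc: 1c undefined. 1c->0: ok.
All examples now run through 2 states with every (state, symbol) defined. Accept strings end in {0}, Reject strings end in {1}; accept={0}.

states=2 start=0 accept={0} delta: 0a->0 0b->0 0c->1 1a->0 1b->0 1c->0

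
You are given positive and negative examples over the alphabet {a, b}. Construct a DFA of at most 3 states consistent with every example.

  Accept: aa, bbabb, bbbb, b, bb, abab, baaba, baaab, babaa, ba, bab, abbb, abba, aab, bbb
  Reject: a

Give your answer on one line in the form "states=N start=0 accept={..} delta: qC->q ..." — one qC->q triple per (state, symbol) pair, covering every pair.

states=3 start=0 accept={0,2} delta: 0a->1 0b->2 1a->0 1b->0 2a->2 2b->2

Fold the examples into a partial DFA from state 0: repeatedly fix the first undefined (state, symbol) met by the shortest-then-alphabetical prefix, trying targets in increasing order and rejecting any under which an Accept and a Reject string meet in one state with the same remainder; add a state when all current targets are rejected. Accepting states are where Accept strings end.
a: 0a undefined. 0a->0: no, aa/a meet in 0. Open state 1: 0a->1.
b: 0b undefined. 0b->0: no, ba/a meet in 1. 0b->1: no, b/a meet in 1. Open state 2: 0b->2.
aa: 1a undefined. 1a->0: ok.
ab: 1b undefined. 1b->0: ok.
ba: 2a undefined. 2a->0: no, baaba/a meet in 1. 2a->1: no, baaba/a meet in 1. 2a->2: ok.
bb: 2b undefined. 2b->0: no, baaba/a meet in 1. 2b->1: no, bbabb/a meet in 1. 2b->2: ok.
All examples now run through 3 states with every (state, symbol) defined. Accept strings end in {0,2}, Reject strings end in {1}; accept={0,2}.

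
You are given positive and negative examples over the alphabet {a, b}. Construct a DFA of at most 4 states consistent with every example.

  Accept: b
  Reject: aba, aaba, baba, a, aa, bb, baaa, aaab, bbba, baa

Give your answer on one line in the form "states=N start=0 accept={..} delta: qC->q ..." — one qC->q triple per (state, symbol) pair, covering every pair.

states=3 start=0 accept={2} delta: 0a->1 0b->2 1a->0 1b->0 2a->0 2b->0

Fold the examples into a partial DFA from state 0: repeatedly fix the first undefined (state, symbol) met by the shortest-then-alphabetical prefix, trying targets in increasing order and rejecting any under which an Accept and a Reject string meet in one state with the same remainder; add a state when all current targets are rejected. Accepting states are where Accept strings end.
a: 0a undefined. 0a->0: no, b/aaab meet in 0 with "b" left. Open state 1: 0a->1.
b: 0b undefined. 0b->0: no, b/bb meet in 0. 0b->1: no, b/a meet in 1. Open state 2: 0b->2.
aa: 1a undefined. 1a->0: ok.
ab: 1b undefined. 1b->0: ok.
ba: 2a undefined. 2a->0: ok.
bb: 2b undefined. 2b->0: ok.
All examples now run through 3 states with every (state, symbol) defined. Accept strings end in {2}, Reject strings end in {0,1}; accept={2}.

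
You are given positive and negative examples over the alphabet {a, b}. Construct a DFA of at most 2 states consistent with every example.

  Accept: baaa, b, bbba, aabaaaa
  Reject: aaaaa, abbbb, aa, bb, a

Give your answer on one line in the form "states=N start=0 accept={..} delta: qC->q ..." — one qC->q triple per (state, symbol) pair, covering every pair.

states=2 start=0 accept={1} delta: 0a->0 0b->1 1a->1 1b->0

Fold the examples into a partial DFA from state 0: repeatedly fix the first undefined (state, symbol) met by the shortest-then-alphabetical prefix, trying targets in increasing order and rejecting any under which an Accept and a Reject string meet in one state with the same remainder; add a state when all current targets are rejected. Accepting states are where Accept strings end.
a: 0a undefined. 0a->0: ok.
b: 0b undefined. 0b->0: no, baaa/aaaaa meet in 0. Open state 1: 0b->1.
ba: 1a undefined. 1a->0: no, baaa/aaaaa meet in 0. 1a->1: ok.
bb: 1b undefined. 1b->0: ok.
All examples now run through 2 states with every (state, symbol) defined. Accept strings end in {1}, Reject strings end in {0}; accept={1}.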